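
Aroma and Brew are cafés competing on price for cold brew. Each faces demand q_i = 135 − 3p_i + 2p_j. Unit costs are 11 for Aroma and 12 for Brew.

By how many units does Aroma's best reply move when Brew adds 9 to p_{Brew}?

Aroma's profit: π = (p_{Aroma} − 11)(135 − 3p_{Aroma} + 2p_{Brew}).
∂π/∂p_{Aroma} = 168 − 6p_{Aroma} + 2p_{Brew} = 0 ⇒ p_{Aroma} = 28 + (1/3)p_{Brew}.
The reaction-function slope is 1/3, so a 9-unit rise in p_{Brew} moves p_{Aroma} by 1/3 × 9 = 3. Aroma's best response rises — the actions are strategic complements.

3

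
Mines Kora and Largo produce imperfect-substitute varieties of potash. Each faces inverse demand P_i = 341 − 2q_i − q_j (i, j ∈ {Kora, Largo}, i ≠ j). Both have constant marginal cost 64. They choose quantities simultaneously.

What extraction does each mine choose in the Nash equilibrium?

55.4

Mine Kora's profit: π = q_{Kora}(341 − 2q_{Kora} − q_{Largo}) − 64q_{Kora}.
∂π/∂q_{Kora} = 277 − 4q_{Kora} − q_{Largo} = 0 ⇒ q_{Kora} = 69.25 − 0.25q_{Largo}.
By symmetry q_{Largo} = q_{Kora}; substituting into the reaction function, 1.25q_{Kora} = 69.25 and q_{Kora} = 55.4.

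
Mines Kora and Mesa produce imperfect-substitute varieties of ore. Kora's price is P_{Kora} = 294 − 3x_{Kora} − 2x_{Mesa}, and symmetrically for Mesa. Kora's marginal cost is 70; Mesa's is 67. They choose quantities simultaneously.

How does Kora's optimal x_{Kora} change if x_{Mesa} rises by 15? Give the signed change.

Mine Kora's profit: π = x_{Kora}(294 − 3x_{Kora} − 2x_{Mesa}) − 70x_{Kora}.
∂π/∂x_{Kora} = 224 − 6x_{Kora} − 2x_{Mesa} = 0 ⇒ x_{Kora} = 112/3 − (1/3)x_{Mesa}.
The reaction-function slope is −1/3, so a 15-unit rise in x_{Mesa} moves x_{Kora} by −1/3 × 15 = −5. Kora's best response falls — the actions are strategic substitutes.

-5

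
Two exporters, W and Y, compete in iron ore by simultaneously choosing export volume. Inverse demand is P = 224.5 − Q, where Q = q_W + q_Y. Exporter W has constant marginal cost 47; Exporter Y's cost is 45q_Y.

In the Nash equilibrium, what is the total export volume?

119

Exporter W's profit: π = q_W(224.5 − (q_W + q_Y)) − 47q_W.
∂π/∂q_W = 177.5 − 2q_W − q_Y = 0, so q_W = 88.75 − 0.5q_Y.
By the same steps for Y: q_Y = 89.75 − 0.5q_W.
Substituting the second reaction function into the first: q_W = 88.75 − 0.5(89.75 − 0.5q_W), which gives 0.75q_W = 43.875 ⇒ q_W = 58.5.
Then q_Y = 89.75 − 0.5·58.5 = 60.5.
Total export volume: 58.5 + 60.5 = 119.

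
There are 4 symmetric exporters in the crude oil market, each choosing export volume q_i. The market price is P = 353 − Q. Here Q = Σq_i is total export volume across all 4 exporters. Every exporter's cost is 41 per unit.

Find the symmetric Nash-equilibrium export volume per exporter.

A representative exporter's profit is π_i = q_i(353 − Q) − 41q_i, with Q = q_i + Σ_{j≠i} q_j.
First-order condition: 312 − 2q_i − Σ_{j≠i} q_j = 0.
In a symmetric equilibrium every exporter chooses the same q, so Σ_{j≠i} q_j = 3q. The condition becomes 312 − 5q = 0, giving q = 312/5 = 62.4.

62.4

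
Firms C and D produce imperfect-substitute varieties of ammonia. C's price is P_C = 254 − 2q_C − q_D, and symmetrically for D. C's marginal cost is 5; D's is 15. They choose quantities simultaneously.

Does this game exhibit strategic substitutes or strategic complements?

strategic substitutes

Firm C's profit: π = q_C(254 − 2q_C − q_D) − 5q_C.
∂π/∂q_C = 249 − 4q_C − q_D = 0 ⇒ q_C = 62.25 − 0.25q_D.
The best-response slope dq_C/dq_D = −0.25 < 0: the reaction function is downward-sloping, so the choices are strategic substitutes.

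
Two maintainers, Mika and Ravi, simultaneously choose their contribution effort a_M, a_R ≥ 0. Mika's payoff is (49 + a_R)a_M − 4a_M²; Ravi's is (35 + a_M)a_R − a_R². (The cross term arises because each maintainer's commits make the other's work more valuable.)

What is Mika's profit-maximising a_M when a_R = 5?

Expanding Mika's payoff: 49a_M + a_Ra_M − 4a_M².
∂π/∂a_M = 49 + a_R − 8a_M = 0, so a_M = 6.125 + 0.125a_R.
At a_R = 5: a_M = 6.125 + 0.125·5 = 6.75.

6.75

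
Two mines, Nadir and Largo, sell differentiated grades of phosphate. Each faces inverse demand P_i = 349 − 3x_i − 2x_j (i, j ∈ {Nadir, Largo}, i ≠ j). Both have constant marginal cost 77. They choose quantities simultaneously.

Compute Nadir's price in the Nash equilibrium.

Mine Nadir's profit: π = x_{Nadir}(349 − 3x_{Nadir} − 2x_{Largo}) − 77x_{Nadir}.
∂π/∂x_{Nadir} = 272 − 6x_{Nadir} − 2x_{Largo} = 0 ⇒ x_{Nadir} = 136/3 − (1/3)x_{Largo}.
The game is symmetric, so in equilibrium x_{Largo} = x_{Nadir}: the reaction function gives (4/3)x_{Nadir} = 136/3, hence x_{Nadir} = 34.
P_{Nadir} = 349 − 3·34 − 2·34 = 179.

179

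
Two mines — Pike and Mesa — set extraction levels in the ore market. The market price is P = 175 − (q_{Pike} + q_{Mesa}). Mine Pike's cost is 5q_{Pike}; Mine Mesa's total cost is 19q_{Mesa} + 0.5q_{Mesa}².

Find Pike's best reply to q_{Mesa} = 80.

Mine Pike's profit: π = q_{Pike}(175 − (q_{Pike} + q_{Mesa})) − 5q_{Pike}.
∂π/∂q_{Pike} = 170 − 2q_{Pike} − q_{Mesa} = 0, so q_{Pike} = 85 − 0.5q_{Mesa}.
At q_{Mesa} = 80: q_{Pike} = 85 − 0.5·80 = 45.

45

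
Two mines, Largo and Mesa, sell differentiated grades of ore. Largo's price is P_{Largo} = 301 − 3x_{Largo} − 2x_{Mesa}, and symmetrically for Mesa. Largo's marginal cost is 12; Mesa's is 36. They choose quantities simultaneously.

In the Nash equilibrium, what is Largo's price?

124.875

Mine Largo's profit: π = x_{Largo}(301 − 3x_{Largo} − 2x_{Mesa}) − 12x_{Largo}.
∂π/∂x_{Largo} = 289 − 6x_{Largo} − 2x_{Mesa} = 0 ⇒ x_{Largo} = 289/6 − (1/3)x_{Mesa}.
Similarly x_{Mesa} = 265/6 − (1/3)x_{Largo}.
Substituting the second reaction function into the first: x_{Largo} = 289/6 − (1/3)(265/6 − (1/3)x_{Largo}), which gives (8/9)x_{Largo} = 301/9 ⇒ x_{Largo} = 37.625.
Then x_{Mesa} = 265/6 − (1/3)·37.625 = 31.625.
P_{Largo} = 301 − 3·37.625 − 2·31.625 = 124.875.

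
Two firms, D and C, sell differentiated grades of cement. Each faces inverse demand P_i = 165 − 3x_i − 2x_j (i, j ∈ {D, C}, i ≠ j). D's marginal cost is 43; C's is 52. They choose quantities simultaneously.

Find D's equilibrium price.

90.4375

Firm D's profit: π = x_D(165 − 3x_D − 2x_C) − 43x_D.
∂π/∂x_D = 122 − 6x_D − 2x_C = 0 ⇒ x_D = 61/3 − (1/3)x_C.
Similarly x_C = 113/6 − (1/3)x_D.
Plugging x_C into D's best response: x_D = 61/3 − (1/3)(113/6 − (1/3)x_D) ⇒ (8/9)x_D = 253/18, so x_D = 15.8125.
Then x_C = 113/6 − (1/3)·15.8125 = 13.5625.
P_D = 165 − 3·15.8125 − 2·13.5625 = 90.4375.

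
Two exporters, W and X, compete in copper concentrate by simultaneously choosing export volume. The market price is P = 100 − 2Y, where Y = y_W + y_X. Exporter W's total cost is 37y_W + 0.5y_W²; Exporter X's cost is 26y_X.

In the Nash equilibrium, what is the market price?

Exporter W's profit: π = y_W(100 − 2(y_W + y_X)) − 37y_W − 0.5y_W².
∂π/∂y_W = 63 − 5y_W − 2y_X = 0, so y_W = 12.6 − 0.4y_X.
For X: ∂π/∂y_X = 74 − 4y_X − 2y_W = 0 ⇒ y_X = 18.5 − 0.5y_W.
Plugging y_X into W's best response: y_W = 12.6 − 0.4(18.5 − 0.5y_W) ⇒ 0.8y_W = 5.2, so y_W = 6.5.
Then y_X = 18.5 − 0.5·6.5 = 15.25.
Equilibrium price: P = 100 − 2·21.75 = 56.5.

56.5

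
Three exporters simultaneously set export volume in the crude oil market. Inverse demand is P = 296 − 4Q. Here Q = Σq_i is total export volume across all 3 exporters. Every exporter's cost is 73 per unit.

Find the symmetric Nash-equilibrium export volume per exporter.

13.9375

A representative exporter's profit is π_i = q_i(296 − 4Q) − 73q_i, with Q = q_i + Σ_{j≠i} q_j.
First-order condition: 223 − 8q_i − 4Σ_{j≠i} q_j = 0.
In a symmetric equilibrium every exporter chooses the same q, so Σ_{j≠i} q_j = 2q. The condition becomes 223 − 16q = 0, giving q = 223/16 = 13.9375.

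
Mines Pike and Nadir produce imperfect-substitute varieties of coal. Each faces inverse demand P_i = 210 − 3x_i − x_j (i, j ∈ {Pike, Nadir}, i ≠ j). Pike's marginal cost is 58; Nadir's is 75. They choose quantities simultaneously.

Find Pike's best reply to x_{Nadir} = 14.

23

Mine Pike's profit: π = x_{Pike}(210 − 3x_{Pike} − x_{Nadir}) − 58x_{Pike}.
∂π/∂x_{Pike} = 152 − 6x_{Pike} − x_{Nadir} = 0 ⇒ x_{Pike} = 76/3 − (1/6)x_{Nadir}.
At x_{Nadir} = 14: x_{Pike} = 76/3 − (1/6)·14 = 23.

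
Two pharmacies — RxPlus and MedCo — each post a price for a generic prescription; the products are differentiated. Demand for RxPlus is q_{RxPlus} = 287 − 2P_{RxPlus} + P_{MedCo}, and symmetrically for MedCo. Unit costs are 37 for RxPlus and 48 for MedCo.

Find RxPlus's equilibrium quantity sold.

169.6

RxPlus's profit: π = (P_{RxPlus} − 37)(287 − 2P_{RxPlus} + P_{MedCo}).
∂π/∂P_{RxPlus} = 361 − 4P_{RxPlus} + P_{MedCo} = 0 ⇒ P_{RxPlus} = 90.25 + 0.25P_{MedCo}.
Similarly P_{MedCo} = 95.75 + 0.25P_{RxPlus}.
Solving the two reaction functions simultaneously: (1 − (0.25)(0.25))P_{RxPlus} = 90.25 + 0.25·95.75, so 0.9375P_{RxPlus} = 114.1875 and P_{RxPlus} = 121.8.
Then P_{MedCo} = 95.75 + 0.25·121.8 = 126.2.
q_{RxPlus} = 287 − 2·121.8 + 126.2 = 169.6.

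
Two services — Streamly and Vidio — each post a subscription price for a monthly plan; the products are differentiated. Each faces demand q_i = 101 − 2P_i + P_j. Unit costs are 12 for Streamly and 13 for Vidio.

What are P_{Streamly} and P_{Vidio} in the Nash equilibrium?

41.8, 42.2

Streamly's profit: π = (P_{Streamly} − 12)(101 − 2P_{Streamly} + P_{Vidio}).
∂π/∂P_{Streamly} = 125 − 4P_{Streamly} + P_{Vidio} = 0 ⇒ P_{Streamly} = 31.25 + 0.25P_{Vidio}.
Similarly P_{Vidio} = 31.75 + 0.25P_{Streamly}.
Plugging P_{Vidio} into Streamly's best response: P_{Streamly} = 31.25 + 0.25(31.75 + 0.25P_{Streamly}) ⇒ 0.9375P_{Streamly} = 39.1875, so P_{Streamly} = 41.8.
Then P_{Vidio} = 31.75 + 0.25·41.8 = 42.2.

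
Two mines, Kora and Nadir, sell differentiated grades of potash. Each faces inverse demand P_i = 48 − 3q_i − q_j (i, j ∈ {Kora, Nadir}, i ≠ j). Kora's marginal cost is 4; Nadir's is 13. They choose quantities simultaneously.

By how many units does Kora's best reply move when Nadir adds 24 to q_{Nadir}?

Mine Kora's profit: π = q_{Kora}(48 − 3q_{Kora} − q_{Nadir}) − 4q_{Kora}.
∂π/∂q_{Kora} = 44 − 6q_{Kora} − q_{Nadir} = 0 ⇒ q_{Kora} = 22/3 − (1/6)q_{Nadir}.
The reaction-function slope is −1/6, so a 24-unit rise in q_{Nadir} moves q_{Kora} by −1/6 × 24 = −4. Kora's best response falls — the actions are strategic substitutes.

-4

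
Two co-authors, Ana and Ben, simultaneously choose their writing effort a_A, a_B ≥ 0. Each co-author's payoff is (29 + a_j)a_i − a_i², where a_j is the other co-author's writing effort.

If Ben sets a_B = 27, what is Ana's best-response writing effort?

Ana's payoff is (29 + a_B)a_A − a_A².
∂π/∂a_A = 29 + a_B − 2a_A = 0, so a_A = 14.5 + 0.5a_B.
At a_B = 27: a_A = 14.5 + 0.5·27 = 28.

28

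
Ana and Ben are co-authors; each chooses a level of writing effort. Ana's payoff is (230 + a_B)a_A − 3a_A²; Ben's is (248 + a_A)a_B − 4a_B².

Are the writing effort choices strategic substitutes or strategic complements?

Expanding Ana's payoff: 230a_A + a_Ba_A − 3a_A².
∂π/∂a_A = 230 + a_B − 6a_A = 0, so a_A = 115/3 + (1/6)a_B.
The best-response slope da_A/da_B = 1/6 > 0: the reaction function is upward-sloping, so the choices are strategic complements.

strategic complements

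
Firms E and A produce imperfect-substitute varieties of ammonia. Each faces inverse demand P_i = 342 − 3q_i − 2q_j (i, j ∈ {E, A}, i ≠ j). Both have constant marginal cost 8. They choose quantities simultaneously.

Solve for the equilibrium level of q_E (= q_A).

41.75

Firm E's profit: π = q_E(342 − 3q_E − 2q_A) − 8q_E.
∂π/∂q_E = 334 − 6q_E − 2q_A = 0 ⇒ q_E = 167/3 − (1/3)q_A.
Setting q_E = q_A in the reaction function: q_E = 167/3 − (1/3)q_E, so q_E = (167/3) / (4/3) = 41.75.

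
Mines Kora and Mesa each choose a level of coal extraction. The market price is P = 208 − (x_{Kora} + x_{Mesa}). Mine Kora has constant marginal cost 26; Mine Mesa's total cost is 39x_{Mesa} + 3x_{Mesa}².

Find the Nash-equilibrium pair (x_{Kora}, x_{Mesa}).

85.8, 10.4

Mine Kora's profit: π = x_{Kora}(208 − (x_{Kora} + x_{Mesa})) − 26x_{Kora}.
∂π/∂x_{Kora} = 182 − 2x_{Kora} − x_{Mesa} = 0, so x_{Kora} = 91 − 0.5x_{Mesa}.
For Mesa: ∂π/∂x_{Mesa} = 169 − 8x_{Mesa} − x_{Kora} = 0 ⇒ x_{Mesa} = 21.125 − 0.125x_{Kora}.
Plugging x_{Mesa} into Kora's best response: x_{Kora} = 91 − 0.5(21.125 − 0.125x_{Kora}) ⇒ 0.9375x_{Kora} = 80.4375, so x_{Kora} = 85.8.
Then x_{Mesa} = 21.125 − 0.125·85.8 = 10.4.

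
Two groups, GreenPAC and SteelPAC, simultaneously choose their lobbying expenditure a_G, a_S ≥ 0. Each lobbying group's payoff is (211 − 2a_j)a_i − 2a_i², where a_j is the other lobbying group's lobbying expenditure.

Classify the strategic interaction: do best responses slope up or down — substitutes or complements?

GreenPAC's payoff is (211 − 2a_S)a_G − 2a_G².
∂π/∂a_G = 211 − 2a_S − 4a_G = 0, so a_G = 52.75 − 0.5a_S.
The best-response slope da_G/da_S = −0.5 < 0: the reaction function is downward-sloping, so the choices are strategic substitutes.

strategic substitutes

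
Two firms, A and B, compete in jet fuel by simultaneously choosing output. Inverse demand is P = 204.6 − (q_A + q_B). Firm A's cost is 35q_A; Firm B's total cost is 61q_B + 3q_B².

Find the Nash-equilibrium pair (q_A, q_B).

80.88, 7.84

Firm A's profit: π = q_A(204.6 − (q_A + q_B)) − 35q_A.
∂π/∂q_A = 169.6 − 2q_A − q_B = 0, so q_A = 84.8 − 0.5q_B.
For B: ∂π/∂q_B = 143.6 − 8q_B − q_A = 0 ⇒ q_B = 17.95 − 0.125q_A.
Solving the two reaction functions simultaneously: (1 − (−0.5)(−0.125))q_A = 84.8 − 0.5·17.95, so 0.9375q_A = 75.825 and q_A = 80.88.
Then q_B = 17.95 − 0.125·80.88 = 7.84.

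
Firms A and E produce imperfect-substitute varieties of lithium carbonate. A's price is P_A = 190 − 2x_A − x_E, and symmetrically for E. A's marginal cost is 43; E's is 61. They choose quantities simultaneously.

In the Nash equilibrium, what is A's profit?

Firm A's profit: π = x_A(190 − 2x_A − x_E) − 43x_A.
∂π/∂x_A = 147 − 4x_A − x_E = 0 ⇒ x_A = 36.75 − 0.25x_E.
Similarly x_E = 32.25 − 0.25x_A.
Solving the two reaction functions simultaneously: (1 − (−0.25)(−0.25))x_A = 36.75 − 0.25·32.25, so 0.9375x_A = 28.6875 and x_A = 30.6.
Then x_E = 32.25 − 0.25·30.6 = 24.6.
P_A = 190 − 2·30.6 − 24.6 = 104.2.
Profit = (104.2 − 43)·30.6 = 1872.72.

1872.72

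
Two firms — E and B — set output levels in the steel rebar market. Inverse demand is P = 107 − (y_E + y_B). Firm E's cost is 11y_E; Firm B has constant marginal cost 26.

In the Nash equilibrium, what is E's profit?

1369

Firm E's profit: π = y_E(107 − (y_E + y_B)) − 11y_E.
∂π/∂y_E = 96 − 2y_E − y_B = 0, so y_E = 48 − 0.5y_B.
By the same steps for B: y_B = 40.5 − 0.5y_E.
Plugging y_B into E's best response: y_E = 48 − 0.5(40.5 − 0.5y_E) ⇒ 0.75y_E = 27.75, so y_E = 37.
Then y_B = 40.5 − 0.5·37 = 22.
Price P = 107 − 59 = 48.
E's profit: (48 − 11)·37 = 1369.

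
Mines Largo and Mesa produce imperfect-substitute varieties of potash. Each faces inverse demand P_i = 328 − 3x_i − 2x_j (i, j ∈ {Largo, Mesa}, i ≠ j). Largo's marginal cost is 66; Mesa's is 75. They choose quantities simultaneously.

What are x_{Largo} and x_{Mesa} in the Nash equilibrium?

33.3125, 31.0625

Mine Largo's profit: π = x_{Largo}(328 − 3x_{Largo} − 2x_{Mesa}) − 66x_{Largo}.
∂π/∂x_{Largo} = 262 − 6x_{Largo} − 2x_{Mesa} = 0 ⇒ x_{Largo} = 131/3 − (1/3)x_{Mesa}.
Similarly x_{Mesa} = 253/6 − (1/3)x_{Largo}.
Solving the two reaction functions simultaneously: (1 − (−1/3)(−1/3))x_{Largo} = 131/3 − (1/3)·(253/6), so (8/9)x_{Largo} = 533/18 and x_{Largo} = 33.3125.
Then x_{Mesa} = 253/6 − (1/3)·33.3125 = 31.0625.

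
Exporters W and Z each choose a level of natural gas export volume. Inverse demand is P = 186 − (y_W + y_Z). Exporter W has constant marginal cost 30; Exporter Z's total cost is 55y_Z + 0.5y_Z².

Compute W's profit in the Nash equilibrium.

4542.76

Exporter W's profit: π = y_W(186 − (y_W + y_Z)) − 30y_W.
∂π/∂y_W = 156 − 2y_W − y_Z = 0, so y_W = 78 − 0.5y_Z.
For Z: ∂π/∂y_Z = 131 − 3y_Z − y_W = 0 ⇒ y_Z = 131/3 − (1/3)y_W.
Plugging y_Z into W's best response: y_W = 78 − 0.5(131/3 − (1/3)y_W) ⇒ (5/6)y_W = 337/6, so y_W = 67.4.
Then y_Z = 131/3 − (1/3)·67.4 = 21.2.
Price P = 186 − 88.6 = 97.4.
W's profit: (97.4 − 30)·67.4 = 4542.76.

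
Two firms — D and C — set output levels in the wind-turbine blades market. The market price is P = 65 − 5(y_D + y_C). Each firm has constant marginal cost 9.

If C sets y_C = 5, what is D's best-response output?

Firm D's profit: π = y_D(65 − 5(y_D + y_C)) − 9y_D.
∂π/∂y_D = 56 − 10y_D − 5y_C = 0, so y_D = 5.6 − 0.5y_C.
At y_C = 5: y_D = 5.6 − 0.5·5 = 3.1.

3.1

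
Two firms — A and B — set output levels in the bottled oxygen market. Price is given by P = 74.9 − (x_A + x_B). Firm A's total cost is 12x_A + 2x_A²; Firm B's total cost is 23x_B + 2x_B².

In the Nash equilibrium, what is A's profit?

Firm A's profit: π = x_A(74.9 − (x_A + x_B)) − 12x_A − 2x_A².
∂π/∂x_A = 62.9 − 6x_A − x_B = 0, so x_A = 629/60 − (1/6)x_B.
By the same steps for B: x_B = 8.65 − (1/6)x_A.
Plugging x_B into A's best response: x_A = 629/60 − (1/6)(8.65 − (1/6)x_A) ⇒ (35/36)x_A = 217/24, so x_A = 9.3.
Then x_B = 8.65 − (1/6)·9.3 = 7.1.
Price P = 74.9 − 16.4 = 58.5.
A's profit: (58.5 − 12)·9.3 − 2(9.3)² = 259.47.

259.47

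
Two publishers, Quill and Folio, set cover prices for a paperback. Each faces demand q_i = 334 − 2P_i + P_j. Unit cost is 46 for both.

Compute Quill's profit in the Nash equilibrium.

Quill's profit: π = (P_{Quill} − 46)(334 − 2P_{Quill} + P_{Folio}).
∂π/∂P_{Quill} = 426 − 4P_{Quill} + P_{Folio} = 0 ⇒ P_{Quill} = 106.5 + 0.25P_{Folio}.
The game is symmetric, so in equilibrium P_{Folio} = P_{Quill}: the reaction function gives 0.75P_{Quill} = 106.5, hence P_{Quill} = 142.
q_{Quill} = 334 − 2·142 + 142 = 192.
Profit = (142 − 46)·192 = 18432.

18432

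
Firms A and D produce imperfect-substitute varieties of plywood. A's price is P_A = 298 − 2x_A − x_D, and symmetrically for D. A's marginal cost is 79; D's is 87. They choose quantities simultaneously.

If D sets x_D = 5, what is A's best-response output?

Firm A's profit: π = x_A(298 − 2x_A − x_D) − 79x_A.
∂π/∂x_A = 219 − 4x_A − x_D = 0 ⇒ x_A = 54.75 − 0.25x_D.
At x_D = 5: x_A = 54.75 − 0.25·5 = 53.5.

53.5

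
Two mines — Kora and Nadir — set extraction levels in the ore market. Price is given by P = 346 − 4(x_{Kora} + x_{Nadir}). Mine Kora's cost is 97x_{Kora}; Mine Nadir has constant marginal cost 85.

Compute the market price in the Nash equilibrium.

Mine Kora's profit: π = x_{Kora}(346 − 4(x_{Kora} + x_{Nadir})) − 97x_{Kora}.
∂π/∂x_{Kora} = 249 − 8x_{Kora} − 4x_{Nadir} = 0, so x_{Kora} = 31.125 − 0.5x_{Nadir}.
By the same steps for Nadir: x_{Nadir} = 32.625 − 0.5x_{Kora}.
Substituting the second reaction function into the first: x_{Kora} = 31.125 − 0.5(32.625 − 0.5x_{Kora}), which gives 0.75x_{Kora} = 14.8125 ⇒ x_{Kora} = 19.75.
Then x_{Nadir} = 32.625 − 0.5·19.75 = 22.75.
Equilibrium price: P = 346 − 4·42.5 = 176.

176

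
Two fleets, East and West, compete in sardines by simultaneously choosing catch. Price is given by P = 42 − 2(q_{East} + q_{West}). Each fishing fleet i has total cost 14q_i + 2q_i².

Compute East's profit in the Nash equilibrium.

31.36

Fishing fleet East's profit: π = q_{East}(42 − 2(q_{East} + q_{West})) − 14q_{East} − 2q_{East}².
∂π/∂q_{East} = 28 − 8q_{East} − 2q_{West} = 0, so q_{East} = 3.5 − 0.25q_{West}.
Setting q_{East} = q_{West} in the reaction function: q_{East} = 3.5 − 0.25q_{East}, so q_{East} = 3.5 / 1.25 = 2.8.
Price P = 42 − 2·5.6 = 30.8.
East's profit: (30.8 − 14)·2.8 − 2(2.8)² = 31.36.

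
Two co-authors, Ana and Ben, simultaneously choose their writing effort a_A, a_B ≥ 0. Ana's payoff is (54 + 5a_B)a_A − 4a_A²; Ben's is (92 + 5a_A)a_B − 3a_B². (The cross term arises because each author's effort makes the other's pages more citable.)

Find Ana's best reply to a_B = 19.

Expanding Ana's payoff: 54a_A + 5a_Ba_A − 4a_A².
∂π/∂a_A = 54 + 5a_B − 8a_A = 0, so a_A = 6.75 + 0.625a_B.
At a_B = 19: a_A = 6.75 + 0.625·19 = 18.625.

18.625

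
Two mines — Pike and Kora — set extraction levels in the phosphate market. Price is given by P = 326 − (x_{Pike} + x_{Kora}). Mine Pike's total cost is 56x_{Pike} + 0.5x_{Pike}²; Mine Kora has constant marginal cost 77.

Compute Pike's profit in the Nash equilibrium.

5080.86

Mine Pike's profit: π = x_{Pike}(326 − (x_{Pike} + x_{Kora})) − 56x_{Pike} − 0.5x_{Pike}².
∂π/∂x_{Pike} = 270 − 3x_{Pike} − x_{Kora} = 0, so x_{Pike} = 90 − (1/3)x_{Kora}.
For Kora: ∂π/∂x_{Kora} = 249 − 2x_{Kora} − x_{Pike} = 0 ⇒ x_{Kora} = 124.5 − 0.5x_{Pike}.
Plugging x_{Kora} into Pike's best response: x_{Pike} = 90 − (1/3)(124.5 − 0.5x_{Pike}) ⇒ (5/6)x_{Pike} = 48.5, so x_{Pike} = 58.2.
Then x_{Kora} = 124.5 − 0.5·58.2 = 95.4.
Price P = 326 − 153.6 = 172.4.
Pike's profit: (172.4 − 56)·58.2 − 0.5(58.2)² = 5080.86.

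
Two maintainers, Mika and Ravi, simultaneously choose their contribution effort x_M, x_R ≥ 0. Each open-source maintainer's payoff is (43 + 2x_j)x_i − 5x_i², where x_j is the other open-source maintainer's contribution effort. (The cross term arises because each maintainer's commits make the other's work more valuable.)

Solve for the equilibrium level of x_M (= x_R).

Mika's payoff is (43 + 2x_R)x_M − 5x_M².
∂π/∂x_M = 43 + 2x_R − 10x_M = 0, so x_M = 4.3 + 0.2x_R.
Setting x_M = x_R in the reaction function: x_M = 4.3 + 0.2x_M, so x_M = 4.3 / 0.8 = 5.375.

5.375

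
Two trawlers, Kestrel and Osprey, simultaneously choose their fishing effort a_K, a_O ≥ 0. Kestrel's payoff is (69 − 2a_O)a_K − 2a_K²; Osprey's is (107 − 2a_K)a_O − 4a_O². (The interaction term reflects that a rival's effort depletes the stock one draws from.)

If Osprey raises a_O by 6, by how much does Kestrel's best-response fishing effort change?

-3

Expanding Kestrel's payoff: 69a_K − 2a_Oa_K − 2a_K².
∂π/∂a_K = 69 − 2a_O − 4a_K = 0, so a_K = 17.25 − 0.5a_O.
The reaction-function slope is −0.5, so a 6-unit rise in a_O moves a_K by −0.5 × 6 = −3. Kestrel's best response falls — the actions are strategic substitutes.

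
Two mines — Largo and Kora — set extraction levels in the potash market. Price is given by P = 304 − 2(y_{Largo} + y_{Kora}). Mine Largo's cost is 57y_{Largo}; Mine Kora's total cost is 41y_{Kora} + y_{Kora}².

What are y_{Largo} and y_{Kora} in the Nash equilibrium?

47.8, 27.9

Mine Largo's profit: π = y_{Largo}(304 − 2(y_{Largo} + y_{Kora})) − 57y_{Largo}.
∂π/∂y_{Largo} = 247 − 4y_{Largo} − 2y_{Kora} = 0, so y_{Largo} = 61.75 − 0.5y_{Kora}.
For Kora: ∂π/∂y_{Kora} = 263 − 6y_{Kora} − 2y_{Largo} = 0 ⇒ y_{Kora} = 263/6 − (1/3)y_{Largo}.
Solving the two reaction functions simultaneously: (1 − (−0.5)(−1/3))y_{Largo} = 61.75 − 0.5·(263/6), so (5/6)y_{Largo} = 239/6 and y_{Largo} = 47.8.
Then y_{Kora} = 263/6 − (1/3)·47.8 = 27.9.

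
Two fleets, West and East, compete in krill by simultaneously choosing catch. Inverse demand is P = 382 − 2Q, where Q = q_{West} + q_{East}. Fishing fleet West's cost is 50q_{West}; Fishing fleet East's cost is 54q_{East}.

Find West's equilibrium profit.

6272

Fishing fleet West's profit: π = q_{West}(382 − 2(q_{West} + q_{East})) − 50q_{West}.
∂π/∂q_{West} = 332 − 4q_{West} − 2q_{East} = 0, so q_{West} = 83 − 0.5q_{East}.
By the same steps for East: q_{East} = 82 − 0.5q_{West}.
Substituting the second reaction function into the first: q_{West} = 83 − 0.5(82 − 0.5q_{West}), which gives 0.75q_{West} = 42 ⇒ q_{West} = 56.
Then q_{East} = 82 − 0.5·56 = 54.
Price P = 382 − 2·110 = 162.
West's profit: (162 − 50)·56 = 6272.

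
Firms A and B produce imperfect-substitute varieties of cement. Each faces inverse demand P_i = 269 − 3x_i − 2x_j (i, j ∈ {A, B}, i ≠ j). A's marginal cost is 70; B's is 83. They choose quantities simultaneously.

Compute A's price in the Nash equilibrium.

Firm A's profit: π = x_A(269 − 3x_A − 2x_B) − 70x_A.
∂π/∂x_A = 199 − 6x_A − 2x_B = 0 ⇒ x_A = 199/6 − (1/3)x_B.
Similarly x_B = 31 − (1/3)x_A.
Substituting the second reaction function into the first: x_A = 199/6 − (1/3)(31 − (1/3)x_A), which gives (8/9)x_A = 137/6 ⇒ x_A = 25.6875.
Then x_B = 31 − (1/3)·25.6875 = 22.4375.
P_A = 269 − 3·25.6875 − 2·22.4375 = 147.0625.

147.0625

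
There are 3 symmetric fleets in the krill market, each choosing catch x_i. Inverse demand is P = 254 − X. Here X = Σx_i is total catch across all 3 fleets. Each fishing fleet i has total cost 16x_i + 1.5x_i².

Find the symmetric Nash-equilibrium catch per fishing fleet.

34

A representative fishing fleet's profit is π_i = x_i(254 − X) − 16x_i − 1.5x_i², with X = x_i + Σ_{j≠i} x_j.
First-order condition: 238 − 5x_i − Σ_{j≠i} x_j = 0.
In a symmetric equilibrium every fishing fleet chooses the same x, so Σ_{j≠i} x_j = 2x. The condition becomes 238 − 7x = 0, giving x = 238/7 = 34.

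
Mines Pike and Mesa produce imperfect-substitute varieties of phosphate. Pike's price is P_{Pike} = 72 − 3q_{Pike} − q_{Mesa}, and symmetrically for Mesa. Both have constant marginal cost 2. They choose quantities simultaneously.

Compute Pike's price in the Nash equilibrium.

Mine Pike's profit: π = q_{Pike}(72 − 3q_{Pike} − q_{Mesa}) − 2q_{Pike}.
∂π/∂q_{Pike} = 70 − 6q_{Pike} − q_{Mesa} = 0 ⇒ q_{Pike} = 35/3 − (1/6)q_{Mesa}.
Setting q_{Pike} = q_{Mesa} in the reaction function: q_{Pike} = 35/3 − (1/6)q_{Pike}, so q_{Pike} = (35/3) / (7/6) = 10.
P_{Pike} = 72 − 3·10 − 10 = 32.

32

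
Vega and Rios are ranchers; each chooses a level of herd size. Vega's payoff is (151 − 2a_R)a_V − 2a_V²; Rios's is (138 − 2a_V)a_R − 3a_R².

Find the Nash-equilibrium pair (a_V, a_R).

Expanding Vega's payoff: 151a_V − 2a_Ra_V − 2a_V².
∂π/∂a_V = 151 − 2a_R − 4a_V = 0, so a_V = 37.75 − 0.5a_R.
Likewise for Rios: a_R = 23 − (1/3)a_V.
Plugging a_R into Vega's best response: a_V = 37.75 − 0.5(23 − (1/3)a_V) ⇒ (5/6)a_V = 26.25, so a_V = 31.5.
Then a_R = 23 − (1/3)·31.5 = 12.5.

31.5, 12.5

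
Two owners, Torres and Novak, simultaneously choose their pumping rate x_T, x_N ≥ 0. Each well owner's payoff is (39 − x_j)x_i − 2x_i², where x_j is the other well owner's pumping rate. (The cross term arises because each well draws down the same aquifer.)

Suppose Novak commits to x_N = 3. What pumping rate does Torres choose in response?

Torres's payoff is (39 − x_N)x_T − 2x_T².
∂π/∂x_T = 39 − x_N − 4x_T = 0, so x_T = 9.75 − 0.25x_N.
At x_N = 3: x_T = 9.75 − 0.25·3 = 9.

9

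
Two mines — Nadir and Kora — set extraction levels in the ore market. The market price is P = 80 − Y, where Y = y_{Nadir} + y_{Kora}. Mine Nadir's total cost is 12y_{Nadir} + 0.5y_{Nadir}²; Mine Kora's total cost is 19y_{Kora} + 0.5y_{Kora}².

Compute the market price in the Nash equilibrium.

47.75

Mine Nadir's profit: π = y_{Nadir}(80 − (y_{Nadir} + y_{Kora})) − 12y_{Nadir} − 0.5y_{Nadir}².
∂π/∂y_{Nadir} = 68 − 3y_{Nadir} − y_{Kora} = 0, so y_{Nadir} = 68/3 − (1/3)y_{Kora}.
By the same steps for Kora: y_{Kora} = 61/3 − (1/3)y_{Nadir}.
Substituting the second reaction function into the first: y_{Nadir} = 68/3 − (1/3)(61/3 − (1/3)y_{Nadir}), which gives (8/9)y_{Nadir} = 143/9 ⇒ y_{Nadir} = 17.875.
Then y_{Kora} = 61/3 − (1/3)·17.875 = 14.375.
Equilibrium price: P = 80 − 32.25 = 47.75.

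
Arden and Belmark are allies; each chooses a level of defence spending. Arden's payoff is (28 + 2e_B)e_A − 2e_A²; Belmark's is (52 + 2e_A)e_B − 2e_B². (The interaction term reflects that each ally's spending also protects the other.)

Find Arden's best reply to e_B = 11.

Expanding Arden's payoff: 28e_A + 2e_Be_A − 2e_A².
∂π/∂e_A = 28 + 2e_B − 4e_A = 0, so e_A = 7 + 0.5e_B.
At e_B = 11: e_A = 7 + 0.5·11 = 12.5.

12.5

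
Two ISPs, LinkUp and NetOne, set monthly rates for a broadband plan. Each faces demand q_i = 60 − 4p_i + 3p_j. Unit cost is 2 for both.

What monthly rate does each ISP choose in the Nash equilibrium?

LinkUp's profit: π = (p_{LinkUp} − 2)(60 − 4p_{LinkUp} + 3p_{NetOne}).
∂π/∂p_{LinkUp} = 68 − 8p_{LinkUp} + 3p_{NetOne} = 0 ⇒ p_{LinkUp} = 8.5 + 0.375p_{NetOne}.
By symmetry p_{NetOne} = p_{LinkUp}; substituting into the reaction function, 0.625p_{LinkUp} = 8.5 and p_{LinkUp} = 13.6.

13.6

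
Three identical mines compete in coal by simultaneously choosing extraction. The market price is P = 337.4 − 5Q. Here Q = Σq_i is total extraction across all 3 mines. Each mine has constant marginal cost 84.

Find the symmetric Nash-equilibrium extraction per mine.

12.67

A representative mine's profit is π_i = q_i(337.4 − 5Q) − 84q_i, with Q = q_i + Σ_{j≠i} q_j.
First-order condition: 253.4 − 10q_i − 5Σ_{j≠i} q_j = 0.
Imposing symmetry (q_j = q for all j) turns Σ_{j≠i} q_j into 2q, so 253.4 = 20q and q = 12.67.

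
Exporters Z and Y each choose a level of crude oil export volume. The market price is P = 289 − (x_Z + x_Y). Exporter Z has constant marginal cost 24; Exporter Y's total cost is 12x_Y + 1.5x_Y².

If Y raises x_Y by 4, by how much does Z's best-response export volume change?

-2

Exporter Z's profit: π = x_Z(289 − (x_Z + x_Y)) − 24x_Z.
∂π/∂x_Z = 265 − 2x_Z − x_Y = 0, so x_Z = 132.5 − 0.5x_Y.
The reaction-function slope is −0.5, so a 4-unit rise in x_Y moves x_Z by −0.5 × 4 = −2. Z's best response falls — the actions are strategic substitutes.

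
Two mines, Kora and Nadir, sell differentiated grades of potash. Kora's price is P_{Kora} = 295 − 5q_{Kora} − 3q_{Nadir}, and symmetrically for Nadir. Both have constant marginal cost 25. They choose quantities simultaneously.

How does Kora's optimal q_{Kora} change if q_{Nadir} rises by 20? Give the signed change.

Mine Kora's profit: π = q_{Kora}(295 − 5q_{Kora} − 3q_{Nadir}) − 25q_{Kora}.
∂π/∂q_{Kora} = 270 − 10q_{Kora} − 3q_{Nadir} = 0 ⇒ q_{Kora} = 27 − 0.3q_{Nadir}.
The reaction-function slope is −0.3, so a 20-unit rise in q_{Nadir} moves q_{Kora} by −0.3 × 20 = −6. Kora's best response falls — the actions are strategic substitutes.

-6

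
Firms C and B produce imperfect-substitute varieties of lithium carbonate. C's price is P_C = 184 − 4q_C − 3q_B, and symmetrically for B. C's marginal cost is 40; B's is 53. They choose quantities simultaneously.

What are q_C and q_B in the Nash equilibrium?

Firm C's profit: π = q_C(184 − 4q_C − 3q_B) − 40q_C.
∂π/∂q_C = 144 − 8q_C − 3q_B = 0 ⇒ q_C = 18 − 0.375q_B.
Similarly q_B = 16.375 − 0.375q_C.
Plugging q_B into C's best response: q_C = 18 − 0.375(16.375 − 0.375q_C) ⇒ (55/64)q_C = 759/64, so q_C = 13.8.
Then q_B = 16.375 − 0.375·13.8 = 11.2.

13.8, 11.2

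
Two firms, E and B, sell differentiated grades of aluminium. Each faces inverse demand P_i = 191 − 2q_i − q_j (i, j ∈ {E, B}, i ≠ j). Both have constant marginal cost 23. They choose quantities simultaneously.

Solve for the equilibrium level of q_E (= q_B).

33.6

Firm E's profit: π = q_E(191 − 2q_E − q_B) − 23q_E.
∂π/∂q_E = 168 − 4q_E − q_B = 0 ⇒ q_E = 42 − 0.25q_B.
By symmetry q_B = q_E; substituting into the reaction function, 1.25q_E = 42 and q_E = 33.6.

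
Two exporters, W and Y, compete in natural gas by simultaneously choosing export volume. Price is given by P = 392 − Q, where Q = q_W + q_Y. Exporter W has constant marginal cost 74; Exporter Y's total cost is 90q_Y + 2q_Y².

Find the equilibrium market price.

Exporter W's profit: π = q_W(392 − (q_W + q_Y)) − 74q_W.
∂π/∂q_W = 318 − 2q_W − q_Y = 0, so q_W = 159 − 0.5q_Y.
For Y: ∂π/∂q_Y = 302 − 6q_Y − q_W = 0 ⇒ q_Y = 151/3 − (1/6)q_W.
Substituting the second reaction function into the first: q_W = 159 − 0.5(151/3 − (1/6)q_W), which gives (11/12)q_W = 803/6 ⇒ q_W = 146.
Then q_Y = 151/3 − (1/6)·146 = 26.
Equilibrium price: P = 392 − 172 = 220.

220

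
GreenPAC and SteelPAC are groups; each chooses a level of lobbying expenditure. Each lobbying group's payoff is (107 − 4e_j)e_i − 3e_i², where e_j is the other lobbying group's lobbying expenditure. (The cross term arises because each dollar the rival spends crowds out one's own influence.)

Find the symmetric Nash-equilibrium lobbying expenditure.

10.7

GreenPAC's payoff is (107 − 4e_S)e_G − 3e_G².
∂π/∂e_G = 107 − 4e_S − 6e_G = 0, so e_G = 107/6 − (2/3)e_S.
The game is symmetric, so in equilibrium e_S = e_G: the reaction function gives (5/3)e_G = 107/6, hence e_G = 10.7.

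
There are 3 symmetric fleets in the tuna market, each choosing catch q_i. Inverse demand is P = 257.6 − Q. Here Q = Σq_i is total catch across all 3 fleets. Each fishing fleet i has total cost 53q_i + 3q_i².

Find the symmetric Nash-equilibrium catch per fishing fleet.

A representative fishing fleet's profit is π_i = q_i(257.6 − Q) − 53q_i − 3q_i², with Q = q_i + Σ_{j≠i} q_j.
First-order condition: 204.6 − 8q_i − Σ_{j≠i} q_j = 0.
With identical fishing fleets, set every q_j = q: then 204.6 − 8q − 2q = 0, i.e. q = 204.6/10 = 20.46.

20.46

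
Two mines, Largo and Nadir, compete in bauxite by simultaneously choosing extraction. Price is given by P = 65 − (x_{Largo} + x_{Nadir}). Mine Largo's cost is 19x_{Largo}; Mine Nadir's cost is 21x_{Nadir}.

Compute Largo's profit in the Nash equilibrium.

256

Mine Largo's profit: π = x_{Largo}(65 − (x_{Largo} + x_{Nadir})) − 19x_{Largo}.
∂π/∂x_{Largo} = 46 − 2x_{Largo} − x_{Nadir} = 0, so x_{Largo} = 23 − 0.5x_{Nadir}.
By the same steps for Nadir: x_{Nadir} = 22 − 0.5x_{Largo}.
Substituting the second reaction function into the first: x_{Largo} = 23 − 0.5(22 − 0.5x_{Largo}), which gives 0.75x_{Largo} = 12 ⇒ x_{Largo} = 16.
Then x_{Nadir} = 22 − 0.5·16 = 14.
Price P = 65 − 30 = 35.
Largo's profit: (35 − 19)·16 = 256.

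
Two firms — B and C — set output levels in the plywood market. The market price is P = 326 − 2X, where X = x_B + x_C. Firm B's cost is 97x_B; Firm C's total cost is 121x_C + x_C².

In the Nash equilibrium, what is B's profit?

Firm B's profit: π = x_B(326 − 2(x_B + x_C)) − 97x_B.
∂π/∂x_B = 229 − 4x_B − 2x_C = 0, so x_B = 57.25 − 0.5x_C.
For C: ∂π/∂x_C = 205 − 6x_C − 2x_B = 0 ⇒ x_C = 205/6 − (1/3)x_B.
Solving the two reaction functions simultaneously: (1 − (−0.5)(−1/3))x_B = 57.25 − 0.5·(205/6), so (5/6)x_B = 241/6 and x_B = 48.2.
Then x_C = 205/6 − (1/3)·48.2 = 18.1.
Price P = 326 − 2·66.3 = 193.4.
B's profit: (193.4 − 97)·48.2 = 4646.48.

4646.48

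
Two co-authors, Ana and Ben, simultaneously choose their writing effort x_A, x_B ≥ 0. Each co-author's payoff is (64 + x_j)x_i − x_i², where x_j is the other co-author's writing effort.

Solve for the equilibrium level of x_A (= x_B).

Ana's payoff is (64 + x_B)x_A − x_A².
∂π/∂x_A = 64 + x_B − 2x_A = 0, so x_A = 32 + 0.5x_B.
By symmetry x_B = x_A; substituting into the reaction function, 0.5x_A = 32 and x_A = 64.

64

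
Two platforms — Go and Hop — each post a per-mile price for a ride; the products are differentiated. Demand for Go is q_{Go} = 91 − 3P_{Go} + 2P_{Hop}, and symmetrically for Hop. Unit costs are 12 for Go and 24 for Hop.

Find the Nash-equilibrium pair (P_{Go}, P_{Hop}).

Go's profit: π = (P_{Go} − 12)(91 − 3P_{Go} + 2P_{Hop}).
∂π/∂P_{Go} = 127 − 6P_{Go} + 2P_{Hop} = 0 ⇒ P_{Go} = 127/6 + (1/3)P_{Hop}.
Similarly P_{Hop} = 163/6 + (1/3)P_{Go}.
Solving the two reaction functions simultaneously: (1 − (1/3)(1/3))P_{Go} = 127/6 + (1/3)·(163/6), so (8/9)P_{Go} = 272/9 and P_{Go} = 34.
Then P_{Hop} = 163/6 + (1/3)·34 = 38.5.

34, 38.5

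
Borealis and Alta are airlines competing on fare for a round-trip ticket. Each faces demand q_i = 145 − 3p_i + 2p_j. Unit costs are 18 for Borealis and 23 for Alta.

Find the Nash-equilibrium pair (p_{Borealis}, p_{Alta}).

Borealis's profit: π = (p_{Borealis} − 18)(145 − 3p_{Borealis} + 2p_{Alta}).
∂π/∂p_{Borealis} = 199 − 6p_{Borealis} + 2p_{Alta} = 0 ⇒ p_{Borealis} = 199/6 + (1/3)p_{Alta}.
Similarly p_{Alta} = 107/3 + (1/3)p_{Borealis}.
Plugging p_{Alta} into Borealis's best response: p_{Borealis} = 199/6 + (1/3)(107/3 + (1/3)p_{Borealis}) ⇒ (8/9)p_{Borealis} = 811/18, so p_{Borealis} = 50.6875.
Then p_{Alta} = 107/3 + (1/3)·50.6875 = 52.5625.

50.6875, 52.5625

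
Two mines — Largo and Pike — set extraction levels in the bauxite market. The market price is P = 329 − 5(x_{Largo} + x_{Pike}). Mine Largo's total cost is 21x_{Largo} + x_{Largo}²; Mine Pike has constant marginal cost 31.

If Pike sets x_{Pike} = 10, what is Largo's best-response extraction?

21.5

Mine Largo's profit: π = x_{Largo}(329 − 5(x_{Largo} + x_{Pike})) − 21x_{Largo} − x_{Largo}².
∂π/∂x_{Largo} = 308 − 12x_{Largo} − 5x_{Pike} = 0, so x_{Largo} = 77/3 − (5/12)x_{Pike}.
At x_{Pike} = 10: x_{Largo} = 77/3 − (5/12)·10 = 21.5.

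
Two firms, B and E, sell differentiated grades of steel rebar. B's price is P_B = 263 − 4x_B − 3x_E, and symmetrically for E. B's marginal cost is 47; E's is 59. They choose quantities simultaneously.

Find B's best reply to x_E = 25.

Firm B's profit: π = x_B(263 − 4x_B − 3x_E) − 47x_B.
∂π/∂x_B = 216 − 8x_B − 3x_E = 0 ⇒ x_B = 27 − 0.375x_E.
At x_E = 25: x_B = 27 − 0.375·25 = 17.625.

17.625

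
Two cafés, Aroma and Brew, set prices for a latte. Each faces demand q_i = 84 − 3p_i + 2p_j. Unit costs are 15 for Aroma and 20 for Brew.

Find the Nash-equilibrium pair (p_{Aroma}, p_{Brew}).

Aroma's profit: π = (p_{Aroma} − 15)(84 − 3p_{Aroma} + 2p_{Brew}).
∂π/∂p_{Aroma} = 129 − 6p_{Aroma} + 2p_{Brew} = 0 ⇒ p_{Aroma} = 21.5 + (1/3)p_{Brew}.
Similarly p_{Brew} = 24 + (1/3)p_{Aroma}.
Plugging p_{Brew} into Aroma's best response: p_{Aroma} = 21.5 + (1/3)(24 + (1/3)p_{Aroma}) ⇒ (8/9)p_{Aroma} = 29.5, so p_{Aroma} = 33.1875.
Then p_{Brew} = 24 + (1/3)·33.1875 = 35.0625.

33.1875, 35.0625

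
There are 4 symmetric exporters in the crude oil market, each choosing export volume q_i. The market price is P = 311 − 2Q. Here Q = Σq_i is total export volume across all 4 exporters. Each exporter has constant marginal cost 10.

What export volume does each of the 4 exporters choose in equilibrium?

30.1

A representative exporter's profit is π_i = q_i(311 − 2Q) − 10q_i, with Q = q_i + Σ_{j≠i} q_j.
First-order condition: 301 − 4q_i − 2Σ_{j≠i} q_j = 0.
Imposing symmetry (q_j = q for all j) turns Σ_{j≠i} q_j into 3q, so 301 = 10q and q = 30.1.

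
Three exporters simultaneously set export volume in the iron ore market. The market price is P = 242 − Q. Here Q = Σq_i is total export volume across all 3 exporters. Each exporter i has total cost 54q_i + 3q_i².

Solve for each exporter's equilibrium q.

A representative exporter's profit is π_i = q_i(242 − Q) − 54q_i − 3q_i², with Q = q_i + Σ_{j≠i} q_j.
First-order condition: 188 − 8q_i − Σ_{j≠i} q_j = 0.
Imposing symmetry (q_j = q for all j) turns Σ_{j≠i} q_j into 2q, so 188 = 10q and q = 18.8.

18.8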